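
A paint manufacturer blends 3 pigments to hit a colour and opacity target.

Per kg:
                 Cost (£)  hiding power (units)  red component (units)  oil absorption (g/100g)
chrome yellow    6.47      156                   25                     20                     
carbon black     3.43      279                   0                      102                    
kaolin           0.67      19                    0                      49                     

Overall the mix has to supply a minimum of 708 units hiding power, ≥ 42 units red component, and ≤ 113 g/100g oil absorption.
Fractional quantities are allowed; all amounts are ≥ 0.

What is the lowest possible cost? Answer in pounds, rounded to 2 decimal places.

This is a linear program. Let x1 = kg of chrome yellow, x2 = kg of carbon black, x3 = kg of kaolin.
min 6.47x1 + 3.43x2 + 0.67x3 s.t.:
  156x1 + 279x2 + 19x3 ≥ 708   (hiding power)
  25x1 ≥ 42   (red component)
  20x1 + 102x2 + 49x3 ≤ 113   (oil absorption)
  x1, x2, x3 ≥ 0.
The optimal basis is {chrome yellow, carbon black}; kaolin drops out. The hiding power and oil absorption requirements are met with equality.
So chrome yellow = 3.938 kg, carbon black = 0.3357 kg.
Hence cost = 6.47·3.938 + 3.43·0.3357 = £26.6303.

£26.63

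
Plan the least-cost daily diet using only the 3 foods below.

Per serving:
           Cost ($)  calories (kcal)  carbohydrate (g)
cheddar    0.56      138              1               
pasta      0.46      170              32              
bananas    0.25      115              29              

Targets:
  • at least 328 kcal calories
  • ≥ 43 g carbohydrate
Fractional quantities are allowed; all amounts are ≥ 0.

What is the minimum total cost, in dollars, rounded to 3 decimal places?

Treat it as an LP. Let x1 = servings of cheddar, x2 = servings of pasta, x3 = servings of bananas.
min 0.56x1 + 0.46x2 + 0.25x3 with:
  138x1 + 170x2 + 115x3 ≥ 328   (calories)
  1x1 + 32x2 + 29x3 ≥ 43   (carbohydrate)
  x1, x2, x3 ≥ 0.
At the optimum only bananas is positive (cheddar, pasta = 0). There the calories constraint is tight.
So bananas = 2.852 servings.
Objective = 0.25·2.852 = 0.71300.

$0.713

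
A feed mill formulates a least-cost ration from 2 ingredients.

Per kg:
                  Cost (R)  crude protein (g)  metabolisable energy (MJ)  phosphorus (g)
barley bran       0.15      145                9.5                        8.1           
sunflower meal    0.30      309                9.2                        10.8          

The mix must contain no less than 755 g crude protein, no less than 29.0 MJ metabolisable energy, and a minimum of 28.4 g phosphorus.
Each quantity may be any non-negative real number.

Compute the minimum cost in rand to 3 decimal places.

R0.745

Let x1 = kg of barley bran, x2 = kg of sunflower meal.
min 0.15x1 + 0.3x2 subject to:
  145x1 + 309x2 ≥ 755   (crude protein)
  9.5x1 + 9.2x2 ≥ 29   (metabolisable energy)
  8.1x1 + 10.8x2 ≥ 28.4   (phosphorus)
  x1, x2 ≥ 0.
Both inputs are positive at the optimum. Binding constraints: crude protein and metabolisable energy.
Solving gives x1 = 1.258, x2 = 1.853.
Hence cost = 0.15·1.258 + 0.3·1.853 = R0.74460.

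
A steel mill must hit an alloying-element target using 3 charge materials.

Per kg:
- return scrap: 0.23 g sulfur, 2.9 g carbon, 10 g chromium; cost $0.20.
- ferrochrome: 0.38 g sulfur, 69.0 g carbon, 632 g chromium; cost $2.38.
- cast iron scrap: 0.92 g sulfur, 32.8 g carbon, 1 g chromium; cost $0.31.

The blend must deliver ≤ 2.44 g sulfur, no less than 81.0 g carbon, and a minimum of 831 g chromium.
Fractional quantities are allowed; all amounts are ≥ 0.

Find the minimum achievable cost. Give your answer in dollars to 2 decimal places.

Treat it as an LP. Let x1 = kg of return scrap, x2 = kg of ferrochrome, x3 = kg of cast iron scrap.
Minimise 0.2x1 + 2.38x2 + 0.31x3 subject to:
  0.23x1 + 0.38x2 + 0.92x3 ≤ 2.44   (sulfur)
  2.9x1 + 69x2 + 32.8x3 ≥ 81   (carbon)
  10x1 + 632x2 + 1x3 ≥ 831   (chromium)
  x1, x2, x3 ≥ 0.
The cheapest feasible vertex uses only ferrochrome; return scrap, cast iron scrap are not used. Binding constraint: chromium.
So ferrochrome = 1.315 kg.
Total cost: 2.38·1.315 = 3.1297.

$3.13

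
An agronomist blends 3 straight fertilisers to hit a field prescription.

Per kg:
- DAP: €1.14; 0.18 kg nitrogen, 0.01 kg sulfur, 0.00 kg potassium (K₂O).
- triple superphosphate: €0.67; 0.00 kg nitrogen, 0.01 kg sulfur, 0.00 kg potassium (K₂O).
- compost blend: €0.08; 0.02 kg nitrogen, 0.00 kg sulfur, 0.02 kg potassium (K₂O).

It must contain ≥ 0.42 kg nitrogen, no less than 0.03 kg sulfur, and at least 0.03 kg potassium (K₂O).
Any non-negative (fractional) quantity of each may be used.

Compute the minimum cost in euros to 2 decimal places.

This is a linear program. Let x1 = kg of DAP, x2 = kg of triple superphosphate, x3 = kg of compost blend.
min 1.14x1 + 0.67x2 + 0.08x3 s.t.:
  0.18x1 + 0.02x3 ≥ 0.42   (nitrogen)
  0.01x1 + 0.01x2 ≥ 0.03   (sulfur)
  0.02x3 ≥ 0.03   (potassium (K₂O))
  x1, x2, x3 ≥ 0.
All 3 inputs are positive at the optimum. The nitrogen, sulfur, potassium (K₂O) requirements are met with equality.
That vertex is x1 = 2.167, x2 = 0.8333, x3 = 1.5.
Hence cost = 1.14·2.167 + 0.67·0.8333 + 0.08·1.5 = €3.1487.

€3.15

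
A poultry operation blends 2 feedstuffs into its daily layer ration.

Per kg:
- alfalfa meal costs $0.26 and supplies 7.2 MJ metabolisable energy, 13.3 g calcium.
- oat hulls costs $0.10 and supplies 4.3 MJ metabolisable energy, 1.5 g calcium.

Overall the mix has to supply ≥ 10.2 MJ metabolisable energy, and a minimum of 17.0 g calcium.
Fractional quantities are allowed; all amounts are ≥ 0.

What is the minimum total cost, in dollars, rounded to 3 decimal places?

Treat it as an LP. Let x1 = kg of alfalfa meal, x2 = kg of oat hulls.
min 0.26x1 + 0.1x2 with:
  7.2x1 + 4.3x2 ≥ 10.2   (metabolisable energy)
  13.3x1 + 1.5x2 ≥ 17   (calcium)
  x1, x2 ≥ 0.
Both inputs are positive at the optimum. There the metabolisable energy and calcium constraints are tight.
That vertex is x1 = 1.246, x2 = 0.2858.
Objective = 0.26·1.246 + 0.1·0.2858 = 0.35254.

$0.353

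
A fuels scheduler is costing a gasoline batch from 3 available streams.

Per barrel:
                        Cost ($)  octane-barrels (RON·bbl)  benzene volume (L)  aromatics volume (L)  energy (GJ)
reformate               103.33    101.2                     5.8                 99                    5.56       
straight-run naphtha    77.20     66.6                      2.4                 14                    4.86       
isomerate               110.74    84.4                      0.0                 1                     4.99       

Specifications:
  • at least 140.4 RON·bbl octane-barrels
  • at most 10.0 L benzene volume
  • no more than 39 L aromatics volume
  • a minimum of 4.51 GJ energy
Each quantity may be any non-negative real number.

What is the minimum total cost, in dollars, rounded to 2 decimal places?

Treat it as an LP. Let x1 = barrels of reformate, x2 = barrels of straight-run naphtha, x3 = barrels of isomerate.
Minimize 103.33x1 + 77.2x2 + 110.74x3 subject to:
  101.2x1 + 66.6x2 + 84.4x3 ≥ 140.4   (octane-barrels)
  5.8x1 + 2.4x2 ≤ 10   (benzene volume)
  99x1 + 14x2 + 1x3 ≤ 39   (aromatics volume)
  5.56x1 + 4.86x2 + 4.99x3 ≥ 4.51   (energy)
  x1, x2, x3 ≥ 0.
The minimum-cost mix takes nothing from isomerate — only reformate, straight-run naphtha. Binding constraints: octane-barrels and aromatics volume.
Solving gives x1 = 0.12205, x2 = 1.9227.
Total cost: 103.33·0.12205 + 77.2·1.9227 = 161.0439.

$161.04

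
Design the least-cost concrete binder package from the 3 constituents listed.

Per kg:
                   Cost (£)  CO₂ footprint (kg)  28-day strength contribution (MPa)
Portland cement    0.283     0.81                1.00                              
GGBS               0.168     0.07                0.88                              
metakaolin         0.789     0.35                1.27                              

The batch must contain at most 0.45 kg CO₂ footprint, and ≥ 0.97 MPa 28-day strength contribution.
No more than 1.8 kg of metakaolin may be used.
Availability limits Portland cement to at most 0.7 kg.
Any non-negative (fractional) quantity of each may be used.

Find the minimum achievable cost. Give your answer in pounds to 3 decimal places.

Treat it as an LP. Let x1 = kg of Portland cement, x2 = kg of GGBS, x3 = kg of metakaolin.
min 0.283x1 + 0.168x2 + 0.789x3 s.t.:
  0.81x1 + 0.07x2 + 0.35x3 ≤ 0.45   (CO₂ footprint)
  1x1 + 0.88x2 + 1.27x3 ≥ 0.97   (28-day strength contribution)
  x3 ≤ 1.8
  x1 ≤ 0.7
  x1, x2, x3 ≥ 0.
At the optimum only GGBS is positive (Portland cement, metakaolin = 0). There the 28-day strength contribution constraint is tight.
That vertex is x2 = 1.102.
Cost = 0.168·1.102 = 0.18514.

£0.185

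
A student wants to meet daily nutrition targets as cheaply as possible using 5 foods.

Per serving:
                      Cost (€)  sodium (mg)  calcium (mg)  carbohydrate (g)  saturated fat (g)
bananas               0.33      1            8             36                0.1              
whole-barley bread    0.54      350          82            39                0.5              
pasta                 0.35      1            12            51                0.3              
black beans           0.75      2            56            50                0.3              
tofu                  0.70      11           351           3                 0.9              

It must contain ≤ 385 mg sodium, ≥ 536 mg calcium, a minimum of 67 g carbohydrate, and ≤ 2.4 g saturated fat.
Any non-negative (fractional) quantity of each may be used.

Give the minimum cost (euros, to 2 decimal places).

€1.47

Let x1 = servings of bananas, x2 = servings of whole-barley bread, x3 = servings of pasta, x4 = servings of black beans, x5 = servings of tofu.
min 0.33x1 + 0.54x2 + 0.35x3 + 0.75x4 + 0.7x5 s.t.:
  1x1 + 350x2 + 1x3 + 2x4 + 11x5 ≤ 385   (sodium)
  8x1 + 82x2 + 12x3 + 56x4 + 351x5 ≥ 536   (calcium)
  36x1 + 39x2 + 51x3 + 50x4 + 3x5 ≥ 67   (carbohydrate)
  0.1x1 + 0.5x2 + 0.3x3 + 0.3x4 + 0.9x5 ≤ 2.4   (saturated fat)
  x1, x2, x3, x4, x5 ≥ 0.
At the optimum only pasta, tofu are positive (bananas, whole-barley bread, black beans = 0). There the calcium and carbohydrate constraints are tight.
That vertex is x3 = 1.226, x5 = 1.485.
Cost = 0.35·1.226 + 0.7·1.485 = 1.4686.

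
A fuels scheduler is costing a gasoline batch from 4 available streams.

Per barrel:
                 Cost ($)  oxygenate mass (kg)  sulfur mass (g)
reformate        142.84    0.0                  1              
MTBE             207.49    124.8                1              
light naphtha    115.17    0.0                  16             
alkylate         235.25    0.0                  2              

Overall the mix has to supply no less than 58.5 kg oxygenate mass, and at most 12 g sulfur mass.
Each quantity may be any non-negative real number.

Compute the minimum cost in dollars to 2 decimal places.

$97.26

Treat it as an LP. Let x1 = barrels of reformate, x2 = barrels of MTBE, x3 = barrels of light naphtha, x4 = barrels of alkylate.
Minimise 142.84x1 + 207.49x2 + 115.17x3 + 235.25x4 subject to:
  124.8x2 ≥ 58.5   (oxygenate mass)
  1x1 + 1x2 + 16x3 + 2x4 ≤ 12   (sulfur mass)
  x1, x2, x3, x4 ≥ 0.
The cheapest feasible vertex uses only MTBE; reformate, light naphtha, alkylate are not used. There the oxygenate mass constraint is tight.
Optimal quantities: MTBE = 0.46875 barrels.
Cost = 207.49·0.46875 = 97.2609.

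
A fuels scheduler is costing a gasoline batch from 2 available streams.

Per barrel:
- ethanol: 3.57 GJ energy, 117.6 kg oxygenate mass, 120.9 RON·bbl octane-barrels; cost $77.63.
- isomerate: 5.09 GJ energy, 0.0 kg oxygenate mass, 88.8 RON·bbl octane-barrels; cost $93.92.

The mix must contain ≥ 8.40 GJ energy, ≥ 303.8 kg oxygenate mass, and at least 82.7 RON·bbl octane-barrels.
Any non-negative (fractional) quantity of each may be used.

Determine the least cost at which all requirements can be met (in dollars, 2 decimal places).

Let x1 = barrels of ethanol, x2 = barrels of isomerate.
min 77.63x1 + 93.92x2 subject to:
  3.57x1 + 5.09x2 ≥ 8.4   (energy)
  117.6x1 ≥ 303.8   (oxygenate mass)
  120.9x1 + 88.8x2 ≥ 82.7   (octane-barrels)
  x1, x2 ≥ 0.
The cheapest feasible vertex uses only ethanol; isomerate is not used. There the oxygenate mass constraint is tight.
Solving gives x1 = 2.5833.
Hence cost = 77.63·2.5833 = $200.5416.

$200.54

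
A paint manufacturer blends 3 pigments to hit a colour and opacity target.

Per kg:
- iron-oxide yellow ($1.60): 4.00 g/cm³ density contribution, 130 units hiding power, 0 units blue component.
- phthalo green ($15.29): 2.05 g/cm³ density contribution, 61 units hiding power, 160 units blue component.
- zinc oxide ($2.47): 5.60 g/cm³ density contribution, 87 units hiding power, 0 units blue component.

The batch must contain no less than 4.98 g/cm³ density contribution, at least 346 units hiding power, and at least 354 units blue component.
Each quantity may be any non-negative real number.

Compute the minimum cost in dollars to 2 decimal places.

$36.43

This is a linear program. Let x1 = kg of iron-oxide yellow, x2 = kg of phthalo green, x3 = kg of zinc oxide.
Minimize 1.6x1 + 15.29x2 + 2.47x3 s.t.:
  4x1 + 2.05x2 + 5.6x3 ≥ 4.98   (density contribution)
  130x1 + 61x2 + 87x3 ≥ 346   (hiding power)
  160x2 ≥ 354   (blue component)
  x1, x2, x3 ≥ 0.
The cheapest feasible vertex uses only iron-oxide yellow, phthalo green; zinc oxide is not used. The hiding power and blue component requirements are met with equality.
So iron-oxide yellow = 1.6234 kg, phthalo green = 2.2125 kg.
Objective = 1.6·1.6234 + 15.29·2.2125 = 36.4266.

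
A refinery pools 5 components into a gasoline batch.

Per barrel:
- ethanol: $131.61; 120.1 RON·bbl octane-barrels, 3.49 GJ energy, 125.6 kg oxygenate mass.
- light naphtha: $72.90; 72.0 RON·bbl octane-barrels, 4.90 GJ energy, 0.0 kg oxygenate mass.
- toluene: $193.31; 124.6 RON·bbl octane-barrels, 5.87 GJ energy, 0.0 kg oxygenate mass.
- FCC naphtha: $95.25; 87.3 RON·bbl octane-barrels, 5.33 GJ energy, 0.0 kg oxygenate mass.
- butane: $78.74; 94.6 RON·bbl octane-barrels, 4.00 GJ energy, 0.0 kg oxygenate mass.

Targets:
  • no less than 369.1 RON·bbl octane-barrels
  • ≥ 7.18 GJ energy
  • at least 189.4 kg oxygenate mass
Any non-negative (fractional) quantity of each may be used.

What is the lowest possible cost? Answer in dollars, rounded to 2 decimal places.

$354.94

Set it up as a linear program. Let x1 = barrels of ethanol, x2 = barrels of light naphtha, x3 = barrels of toluene, x4 = barrels of FCC naphtha, x5 = barrels of butane.
min 131.61x1 + 72.9x2 + 193.31x3 + 95.25x4 + 78.74x5 subject to:
  120.1x1 + 72x2 + 124.6x3 + 87.3x4 + 94.6x5 ≥ 369.1   (octane-barrels)
  3.49x1 + 4.9x2 + 5.87x3 + 5.33x4 + 4x5 ≥ 7.18   (energy)
  125.6x1 ≥ 189.4   (oxygenate mass)
  x1, x2, x3, x4, x5 ≥ 0.
The minimum-cost mix takes nothing from light naphtha, toluene, FCC naphtha — only ethanol, butane. There the octane-barrels and oxygenate mass constraints are tight.
That vertex is x1 = 1.508, x5 = 1.9872.
Hence cost = 131.61·1.508 + 78.74·1.9872 = $354.9400.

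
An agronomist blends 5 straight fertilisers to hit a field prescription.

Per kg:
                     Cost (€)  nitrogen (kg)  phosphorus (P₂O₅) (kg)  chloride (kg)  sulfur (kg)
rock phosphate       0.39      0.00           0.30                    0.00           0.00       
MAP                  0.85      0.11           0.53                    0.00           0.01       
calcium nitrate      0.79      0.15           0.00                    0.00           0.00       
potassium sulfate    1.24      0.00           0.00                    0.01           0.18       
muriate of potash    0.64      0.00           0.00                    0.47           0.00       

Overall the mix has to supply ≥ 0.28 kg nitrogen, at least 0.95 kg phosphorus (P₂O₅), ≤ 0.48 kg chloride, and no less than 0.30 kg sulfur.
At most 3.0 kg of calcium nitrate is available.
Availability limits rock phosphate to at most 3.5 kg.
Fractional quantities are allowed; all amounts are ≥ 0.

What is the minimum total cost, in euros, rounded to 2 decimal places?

€3.90

Let x1 = kg of rock phosphate, x2 = kg of MAP, x3 = kg of calcium nitrate, x4 = kg of potassium sulfate, x5 = kg of muriate of potash.
Minimize 0.39x1 + 0.85x2 + 0.79x3 + 1.24x4 + 0.64x5 with:
  0.11x2 + 0.15x3 ≥ 0.28   (nitrogen)
  0.3x1 + 0.53x2 ≥ 0.95   (phosphorus (P₂O₅))
  0.01x4 + 0.47x5 ≤ 0.48   (chloride)
  0.01x2 + 0.18x4 ≥ 0.3   (sulfur)
  x3 ≤ 3
  x1 ≤ 3.5
  x1, x2, x3, x4, x5 ≥ 0.
The optimal basis is {MAP, calcium nitrate, potassium sulfate}; rock phosphate, muriate of potash drop out. The nitrogen, phosphorus (P₂O₅), sulfur requirements are met with equality.
So MAP = 1.792 kg, calcium nitrate = 0.5522 kg, potassium sulfate = 1.567 kg.
Cost = 0.85·1.792 + 0.79·0.5522 + 1.24·1.567 = 3.9025.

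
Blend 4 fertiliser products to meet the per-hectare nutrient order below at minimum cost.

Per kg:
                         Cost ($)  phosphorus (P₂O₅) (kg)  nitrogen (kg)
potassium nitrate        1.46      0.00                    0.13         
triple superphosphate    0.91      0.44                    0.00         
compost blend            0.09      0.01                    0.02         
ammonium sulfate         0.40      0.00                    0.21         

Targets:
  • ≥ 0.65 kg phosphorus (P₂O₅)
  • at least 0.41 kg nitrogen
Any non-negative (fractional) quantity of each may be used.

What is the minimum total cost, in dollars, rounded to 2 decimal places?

Let x1 = kg of potassium nitrate, x2 = kg of triple superphosphate, x3 = kg of compost blend, x4 = kg of ammonium sulfate.
min 1.46x1 + 0.91x2 + 0.09x3 + 0.4x4 s.t.:
  0.44x2 + 0.01x3 ≥ 0.65   (phosphorus (P₂O₅))
  0.13x1 + 0.02x3 + 0.21x4 ≥ 0.41   (nitrogen)
  x1, x2, x3, x4 ≥ 0.
The optimal basis is {triple superphosphate, ammonium sulfate}; potassium nitrate, compost blend drop out. Binding constraints: phosphorus (P₂O₅) and nitrogen.
That vertex is x2 = 1.4773, x4 = 1.9524.
Cost = 0.91·1.4773 + 0.4·1.9524 = 2.1253.

$2.13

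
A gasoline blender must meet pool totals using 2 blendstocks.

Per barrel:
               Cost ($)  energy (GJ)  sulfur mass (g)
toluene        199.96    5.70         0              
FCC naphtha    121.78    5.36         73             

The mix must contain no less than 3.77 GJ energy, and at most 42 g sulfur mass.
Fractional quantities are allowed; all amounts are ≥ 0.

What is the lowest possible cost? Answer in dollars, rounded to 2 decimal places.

$94.14

Set it up as a linear program. Let x1 = barrels of toluene, x2 = barrels of FCC naphtha.
Minimise 199.96x1 + 121.78x2 subject to:
  5.7x1 + 5.36x2 ≥ 3.77   (energy)
  73x2 ≤ 42   (sulfur mass)
  x1, x2 ≥ 0.
Both inputs are positive at the optimum. The energy and sulfur mass requirements are met with equality.
Optimal quantities: toluene = 0.1204 barrels, FCC naphtha = 0.5753 barrels.
Objective = 199.96·0.1204 + 121.78·0.5753 = 94.1352.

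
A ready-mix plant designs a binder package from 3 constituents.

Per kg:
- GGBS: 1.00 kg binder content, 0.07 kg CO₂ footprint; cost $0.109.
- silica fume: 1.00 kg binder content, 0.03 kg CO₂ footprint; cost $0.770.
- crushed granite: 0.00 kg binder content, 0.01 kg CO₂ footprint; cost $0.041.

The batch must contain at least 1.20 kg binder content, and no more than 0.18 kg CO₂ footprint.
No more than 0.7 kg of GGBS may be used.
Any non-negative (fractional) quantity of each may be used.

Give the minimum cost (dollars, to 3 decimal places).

$0.461

This is a linear program. Let x1 = kg of GGBS, x2 = kg of silica fume, x3 = kg of crushed granite.
Minimise 0.109x1 + 0.77x2 + 0.041x3 subject to:
  1x1 + 1x2 ≥ 1.2   (binder content)
  0.07x1 + 0.03x2 + 0.01x3 ≤ 0.18   (CO₂ footprint)
  x1 ≤ 0.7
  x1, x2, x3 ≥ 0.
The optimal basis is {GGBS, silica fume}; crushed granite drops out. The binder content and the GGBS cap requirements are met with equality.
Solving gives x1 = 0.7, x2 = 0.5.
Cost = 0.109·0.7 + 0.77·0.5 = 0.46130.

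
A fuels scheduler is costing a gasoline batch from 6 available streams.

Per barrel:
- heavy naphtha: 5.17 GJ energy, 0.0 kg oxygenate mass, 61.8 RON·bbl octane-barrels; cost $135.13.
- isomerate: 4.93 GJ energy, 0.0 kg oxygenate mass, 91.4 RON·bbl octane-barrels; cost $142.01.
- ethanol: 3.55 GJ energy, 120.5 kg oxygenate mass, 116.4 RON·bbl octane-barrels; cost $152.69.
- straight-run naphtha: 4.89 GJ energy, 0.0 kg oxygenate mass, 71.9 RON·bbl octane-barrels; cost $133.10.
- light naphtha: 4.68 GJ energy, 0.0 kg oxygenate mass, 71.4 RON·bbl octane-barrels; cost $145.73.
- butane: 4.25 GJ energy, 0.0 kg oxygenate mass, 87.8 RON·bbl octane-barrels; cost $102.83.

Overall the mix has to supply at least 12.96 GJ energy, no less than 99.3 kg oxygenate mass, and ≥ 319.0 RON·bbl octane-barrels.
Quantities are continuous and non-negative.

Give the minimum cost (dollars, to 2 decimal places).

$387.09

Treat it as an LP. Let x1 = barrels of heavy naphtha, x2 = barrels of isomerate, x3 = barrels of ethanol, x4 = barrels of straight-run naphtha, x5 = barrels of light naphtha, x6 = barrels of butane.
Minimize 135.13x1 + 142.01x2 + 152.69x3 + 133.1x4 + 145.73x5 + 102.83x6 with:
  5.17x1 + 4.93x2 + 3.55x3 + 4.89x4 + 4.68x5 + 4.25x6 ≥ 12.96   (energy)
  120.5x3 ≥ 99.3   (oxygenate mass)
  61.8x1 + 91.4x2 + 116.4x3 + 71.9x4 + 71.4x5 + 87.8x6 ≥ 319   (octane-barrels)
  x1, x2, x3, x4, x5, x6 ≥ 0.
The minimum-cost mix takes nothing from heavy naphtha, isomerate, straight-run naphtha, light naphtha — only ethanol, butane. The oxygenate mass and octane-barrels requirements are met with equality.
That vertex is x3 = 0.824066, x6 = 2.54076.
Hence cost = 152.69·0.824066 + 102.83·2.54076 = $387.0930.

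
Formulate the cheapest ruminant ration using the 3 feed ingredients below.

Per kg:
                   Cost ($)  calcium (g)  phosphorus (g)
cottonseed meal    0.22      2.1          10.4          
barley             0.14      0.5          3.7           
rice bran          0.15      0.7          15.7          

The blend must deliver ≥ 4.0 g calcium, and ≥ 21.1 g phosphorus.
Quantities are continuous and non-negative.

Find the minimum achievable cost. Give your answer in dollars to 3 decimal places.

$0.427

Let x1 = kg of cottonseed meal, x2 = kg of barley, x3 = kg of rice bran.
Minimise 0.22x1 + 0.14x2 + 0.15x3 with:
  2.1x1 + 0.5x2 + 0.7x3 ≥ 4   (calcium)
  10.4x1 + 3.7x2 + 15.7x3 ≥ 21.1   (phosphorus)
  x1, x2, x3 ≥ 0.
The minimum-cost mix takes nothing from barley — only cottonseed meal, rice bran. There the calcium and phosphorus constraints are tight.
So cottonseed meal = 1.87 kg, rice bran = 0.1055 kg.
Hence cost = 0.22·1.87 + 0.15·0.1055 = $0.42723.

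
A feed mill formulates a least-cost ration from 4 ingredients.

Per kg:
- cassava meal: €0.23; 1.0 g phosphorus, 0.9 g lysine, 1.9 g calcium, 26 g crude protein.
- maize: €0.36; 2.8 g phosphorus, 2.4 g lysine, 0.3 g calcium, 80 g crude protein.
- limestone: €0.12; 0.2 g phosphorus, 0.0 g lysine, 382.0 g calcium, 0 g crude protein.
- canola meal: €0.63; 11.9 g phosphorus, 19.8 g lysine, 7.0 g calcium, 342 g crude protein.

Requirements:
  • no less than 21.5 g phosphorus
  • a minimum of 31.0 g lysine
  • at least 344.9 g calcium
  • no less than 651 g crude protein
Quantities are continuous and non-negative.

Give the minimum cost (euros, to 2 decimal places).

€1.30

Let x1 = kg of cassava meal, x2 = kg of maize, x3 = kg of limestone, x4 = kg of canola meal.
Minimize 0.23x1 + 0.36x2 + 0.12x3 + 0.63x4 subject to:
  1x1 + 2.8x2 + 0.2x3 + 11.9x4 ≥ 21.5   (phosphorus)
  0.9x1 + 2.4x2 + 19.8x4 ≥ 31   (lysine)
  1.9x1 + 0.3x2 + 382x3 + 7x4 ≥ 344.9   (calcium)
  26x1 + 80x2 + 342x4 ≥ 651   (crude protein)
  x1, x2, x3, x4 ≥ 0.
At the optimum only limestone, canola meal are positive (cassava meal, maize = 0). Binding constraints: calcium and crude protein.
That vertex is x3 = 0.868, x4 = 1.904.
Cost = 0.12·0.868 + 0.63·1.904 = 1.3037.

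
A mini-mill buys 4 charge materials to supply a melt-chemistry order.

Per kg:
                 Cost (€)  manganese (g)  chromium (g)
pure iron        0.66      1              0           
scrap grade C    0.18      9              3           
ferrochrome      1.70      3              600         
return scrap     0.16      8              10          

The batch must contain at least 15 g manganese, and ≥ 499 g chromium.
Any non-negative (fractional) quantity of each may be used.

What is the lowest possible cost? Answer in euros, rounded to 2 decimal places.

Treat it as an LP. Let x1 = kg of pure iron, x2 = kg of scrap grade C, x3 = kg of ferrochrome, x4 = kg of return scrap.
min 0.66x1 + 0.18x2 + 1.7x3 + 0.16x4 s.t.:
  1x1 + 9x2 + 3x3 + 8x4 ≥ 15   (manganese)
  3x2 + 600x3 + 10x4 ≥ 499   (chromium)
  x1, x2, x3, x4 ≥ 0.
The cheapest feasible vertex uses only ferrochrome, return scrap; pure iron, scrap grade C are not used. There the manganese and chromium constraints are tight.
So ferrochrome = 0.8055 kg, return scrap = 1.573 kg.
Hence cost = 1.7·0.8055 + 0.16·1.573 = €1.6210.

€1.62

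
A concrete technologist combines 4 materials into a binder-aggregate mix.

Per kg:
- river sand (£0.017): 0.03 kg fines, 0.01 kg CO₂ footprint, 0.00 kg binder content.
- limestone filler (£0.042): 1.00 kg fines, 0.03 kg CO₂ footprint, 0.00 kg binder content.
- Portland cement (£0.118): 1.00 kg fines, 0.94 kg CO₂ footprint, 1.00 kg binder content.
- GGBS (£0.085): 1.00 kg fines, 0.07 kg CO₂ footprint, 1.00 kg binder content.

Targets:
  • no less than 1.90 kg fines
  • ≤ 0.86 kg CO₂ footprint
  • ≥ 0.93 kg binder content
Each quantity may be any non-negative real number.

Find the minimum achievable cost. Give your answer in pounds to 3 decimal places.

£0.120

Let x1 = kg of river sand, x2 = kg of limestone filler, x3 = kg of Portland cement, x4 = kg of GGBS.
min 0.017x1 + 0.042x2 + 0.118x3 + 0.085x4 s.t.:
  0.03x1 + 1x2 + 1x3 + 1x4 ≥ 1.9   (fines)
  0.01x1 + 0.03x2 + 0.94x3 + 0.07x4 ≤ 0.86   (CO₂ footprint)
  1x3 + 1x4 ≥ 0.93   (binder content)
  x1, x2, x3, x4 ≥ 0.
The minimum-cost mix takes nothing from river sand, Portland cement — only limestone filler, GGBS. There the fines and binder content constraints are tight.
Solving gives x2 = 0.97, x4 = 0.93.
Total cost: 0.042·0.97 + 0.085·0.93 = 0.11979.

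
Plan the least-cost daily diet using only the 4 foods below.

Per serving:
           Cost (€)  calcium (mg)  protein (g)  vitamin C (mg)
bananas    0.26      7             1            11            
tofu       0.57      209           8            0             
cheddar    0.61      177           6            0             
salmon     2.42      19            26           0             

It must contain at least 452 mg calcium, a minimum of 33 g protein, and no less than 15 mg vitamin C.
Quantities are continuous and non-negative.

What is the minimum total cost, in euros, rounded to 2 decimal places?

€2.61

Set it up as a linear program. Let x1 = servings of bananas, x2 = servings of tofu, x3 = servings of cheddar, x4 = servings of salmon.
Minimise 0.26x1 + 0.57x2 + 0.61x3 + 2.42x4 s.t.:
  7x1 + 209x2 + 177x3 + 19x4 ≥ 452   (calcium)
  1x1 + 8x2 + 6x3 + 26x4 ≥ 33   (protein)
  11x1 ≥ 15   (vitamin C)
  x1, x2, x3, x4 ≥ 0.
The cheapest feasible vertex uses only bananas, tofu; cheddar, salmon are not used. The protein and vitamin C requirements are met with equality.
Optimal quantities: bananas = 1.364 servings, tofu = 3.955 servings.
Objective = 0.26·1.364 + 0.57·3.955 = 2.6090.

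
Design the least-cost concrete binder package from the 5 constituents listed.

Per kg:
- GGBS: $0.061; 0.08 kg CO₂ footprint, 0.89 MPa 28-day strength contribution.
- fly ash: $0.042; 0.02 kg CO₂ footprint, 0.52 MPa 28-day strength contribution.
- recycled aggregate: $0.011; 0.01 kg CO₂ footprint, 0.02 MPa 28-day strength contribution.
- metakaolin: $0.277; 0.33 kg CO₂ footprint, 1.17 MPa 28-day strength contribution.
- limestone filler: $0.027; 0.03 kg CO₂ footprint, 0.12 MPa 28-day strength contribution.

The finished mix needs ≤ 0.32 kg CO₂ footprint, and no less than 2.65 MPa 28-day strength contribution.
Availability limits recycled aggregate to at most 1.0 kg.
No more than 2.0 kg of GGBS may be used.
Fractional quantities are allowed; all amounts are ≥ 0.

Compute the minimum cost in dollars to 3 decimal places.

Let x1 = kg of GGBS, x2 = kg of fly ash, x3 = kg of recycled aggregate, x4 = kg of metakaolin, x5 = kg of limestone filler.
Minimize 0.061x1 + 0.042x2 + 0.011x3 + 0.277x4 + 0.027x5 s.t.:
  0.08x1 + 0.02x2 + 0.01x3 + 0.33x4 + 0.03x5 ≤ 0.32   (CO₂ footprint)
  0.89x1 + 0.52x2 + 0.02x3 + 1.17x4 + 0.12x5 ≥ 2.65   (28-day strength contribution)
  x3 ≤ 1
  x1 ≤ 2
  x1, x2, x3, x4, x5 ≥ 0.
At the optimum only GGBS, fly ash are positive (recycled aggregate, metakaolin, limestone filler = 0). The 28-day strength contribution and the GGBS cap requirements are met with equality.
Solving gives x1 = 2, x2 = 1.673.
Total cost: 0.061·2 + 0.042·1.673 = 0.19227.

$0.192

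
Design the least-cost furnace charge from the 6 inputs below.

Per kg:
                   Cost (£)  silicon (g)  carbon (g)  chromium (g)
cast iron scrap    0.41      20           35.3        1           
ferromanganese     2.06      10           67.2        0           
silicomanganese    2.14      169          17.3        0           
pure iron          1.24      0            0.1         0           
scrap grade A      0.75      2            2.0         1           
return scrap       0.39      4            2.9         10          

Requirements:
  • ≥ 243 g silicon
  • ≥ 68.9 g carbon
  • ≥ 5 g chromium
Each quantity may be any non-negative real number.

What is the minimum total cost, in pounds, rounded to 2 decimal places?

£3.41

Let x1 = kg of cast iron scrap, x2 = kg of ferromanganese, x3 = kg of silicomanganese, x4 = kg of pure iron, x5 = kg of scrap grade A, x6 = kg of return scrap.
Minimize 0.41x1 + 2.06x2 + 2.14x3 + 1.24x4 + 0.75x5 + 0.39x6 subject to:
  20x1 + 10x2 + 169x3 + 2x5 + 4x6 ≥ 243   (silicon)
  35.3x1 + 67.2x2 + 17.3x3 + 0.1x4 + 2x5 + 2.9x6 ≥ 68.9   (carbon)
  1x1 + 1x5 + 10x6 ≥ 5   (chromium)
  x1, x2, x3, x4, x5, x6 ≥ 0.
The cheapest feasible vertex uses only cast iron scrap, silicomanganese, return scrap; ferromanganese, pure iron, scrap grade A are not used. There the silicon, carbon, chromium constraints are tight.
Solving gives x1 = 1.296, x3 = 1.276, x6 = 0.3704.
Total cost: 0.41·1.296 + 2.14·1.276 + 0.39·0.3704 = 3.4065.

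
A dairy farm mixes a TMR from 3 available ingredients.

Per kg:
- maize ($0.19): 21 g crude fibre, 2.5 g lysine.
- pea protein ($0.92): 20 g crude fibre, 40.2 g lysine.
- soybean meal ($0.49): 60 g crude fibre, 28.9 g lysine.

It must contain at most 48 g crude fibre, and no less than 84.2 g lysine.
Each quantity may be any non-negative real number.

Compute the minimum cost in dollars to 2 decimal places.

Let x1 = kg of maize, x2 = kg of pea protein, x3 = kg of soybean meal.
Minimize 0.19x1 + 0.92x2 + 0.49x3 subject to:
  21x1 + 20x2 + 60x3 ≤ 48   (crude fibre)
  2.5x1 + 40.2x2 + 28.9x3 ≥ 84.2   (lysine)
  x1, x2, x3 ≥ 0.
The optimal basis is {pea protein, soybean meal}; maize drops out. There the crude fibre and lysine constraints are tight.
Solving gives x2 = 1.998, x3 = 0.1339.
Hence cost = 0.92·1.998 + 0.49·0.1339 = $1.9038.

$1.90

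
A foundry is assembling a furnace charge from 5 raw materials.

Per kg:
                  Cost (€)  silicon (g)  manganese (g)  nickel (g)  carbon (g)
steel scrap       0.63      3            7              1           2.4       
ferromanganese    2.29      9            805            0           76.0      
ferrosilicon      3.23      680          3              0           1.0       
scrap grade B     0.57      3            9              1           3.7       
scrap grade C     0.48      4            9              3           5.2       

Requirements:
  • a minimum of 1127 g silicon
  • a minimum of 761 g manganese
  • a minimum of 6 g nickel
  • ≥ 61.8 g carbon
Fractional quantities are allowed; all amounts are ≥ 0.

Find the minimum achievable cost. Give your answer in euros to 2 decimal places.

Treat it as an LP. Let x1 = kg of steel scrap, x2 = kg of ferromanganese, x3 = kg of ferrosilicon, x4 = kg of scrap grade B, x5 = kg of scrap grade C.
Minimise 0.63x1 + 2.29x2 + 3.23x3 + 0.57x4 + 0.48x5 s.t.:
  3x1 + 9x2 + 680x3 + 3x4 + 4x5 ≥ 1127   (silicon)
  7x1 + 805x2 + 3x3 + 9x4 + 9x5 ≥ 761   (manganese)
  1x1 + 1x4 + 3x5 ≥ 6   (nickel)
  2.4x1 + 76x2 + 1x3 + 3.7x4 + 5.2x5 ≥ 61.8   (carbon)
  x1, x2, x3, x4, x5 ≥ 0.
The minimum-cost mix takes nothing from steel scrap, scrap grade B — only ferromanganese, ferrosilicon, scrap grade C. The silicon, manganese, nickel requirements are met with equality.
So ferromanganese = 0.91689 kg, ferrosilicon = 1.6335 kg, scrap grade C = 2 kg.
Cost = 2.29·0.91689 + 3.23·1.6335 + 0.48·2 = 8.3359.

€8.34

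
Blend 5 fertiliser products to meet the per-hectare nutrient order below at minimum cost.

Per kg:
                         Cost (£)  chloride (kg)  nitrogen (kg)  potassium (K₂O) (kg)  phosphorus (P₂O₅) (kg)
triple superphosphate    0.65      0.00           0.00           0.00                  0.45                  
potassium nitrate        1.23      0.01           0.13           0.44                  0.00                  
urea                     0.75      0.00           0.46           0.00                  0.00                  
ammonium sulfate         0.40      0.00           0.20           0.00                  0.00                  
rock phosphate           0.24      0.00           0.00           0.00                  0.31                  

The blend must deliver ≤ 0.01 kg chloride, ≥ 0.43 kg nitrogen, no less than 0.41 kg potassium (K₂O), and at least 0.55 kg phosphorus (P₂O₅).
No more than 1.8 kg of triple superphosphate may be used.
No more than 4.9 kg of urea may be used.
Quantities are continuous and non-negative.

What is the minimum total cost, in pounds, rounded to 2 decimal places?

£2.08

Set it up as a linear program. Let x1 = kg of triple superphosphate, x2 = kg of potassium nitrate, x3 = kg of urea, x4 = kg of ammonium sulfate, x5 = kg of rock phosphate.
Minimize 0.65x1 + 1.23x2 + 0.75x3 + 0.4x4 + 0.24x5 s.t.:
  0.01x2 ≤ 0.01   (chloride)
  0.13x2 + 0.46x3 + 0.2x4 ≥ 0.43   (nitrogen)
  0.44x2 ≥ 0.41   (potassium (K₂O))
  0.45x1 + 0.31x5 ≥ 0.55   (phosphorus (P₂O₅))
  x1 ≤ 1.8
  x3 ≤ 4.9
  x1, x2, x3, x4, x5 ≥ 0.
At the optimum only potassium nitrate, urea, rock phosphate are positive (triple superphosphate, ammonium sulfate = 0). The nitrogen, potassium (K₂O), phosphorus (P₂O₅) requirements are met with equality.
Solving gives x2 = 0.9318, x3 = 0.6714, x5 = 1.774.
Total cost: 1.23·0.9318 + 0.75·0.6714 + 0.24·1.774 = 2.0754.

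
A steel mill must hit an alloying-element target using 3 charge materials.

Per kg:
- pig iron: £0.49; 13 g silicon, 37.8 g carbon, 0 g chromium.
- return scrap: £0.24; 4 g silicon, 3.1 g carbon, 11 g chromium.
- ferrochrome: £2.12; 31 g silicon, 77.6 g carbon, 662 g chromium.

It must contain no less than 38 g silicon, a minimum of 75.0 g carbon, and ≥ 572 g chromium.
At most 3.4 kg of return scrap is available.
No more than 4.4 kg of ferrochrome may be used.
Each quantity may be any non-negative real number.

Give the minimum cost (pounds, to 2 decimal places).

£2.25

Let x1 = kg of pig iron, x2 = kg of return scrap, x3 = kg of ferrochrome.
Minimise 0.49x1 + 0.24x2 + 2.12x3 subject to:
  13x1 + 4x2 + 31x3 ≥ 38   (silicon)
  37.8x1 + 3.1x2 + 77.6x3 ≥ 75   (carbon)
  11x2 + 662x3 ≥ 572   (chromium)
  x2 ≤ 3.4
  x3 ≤ 4.4
  x1, x2, x3 ≥ 0.
The cheapest feasible vertex uses only pig iron, ferrochrome; return scrap is not used. Binding constraints: silicon and chromium.
Solving gives x1 = 0.8627, x3 = 0.864.
Objective = 0.49·0.8627 + 2.12·0.864 = 2.2544.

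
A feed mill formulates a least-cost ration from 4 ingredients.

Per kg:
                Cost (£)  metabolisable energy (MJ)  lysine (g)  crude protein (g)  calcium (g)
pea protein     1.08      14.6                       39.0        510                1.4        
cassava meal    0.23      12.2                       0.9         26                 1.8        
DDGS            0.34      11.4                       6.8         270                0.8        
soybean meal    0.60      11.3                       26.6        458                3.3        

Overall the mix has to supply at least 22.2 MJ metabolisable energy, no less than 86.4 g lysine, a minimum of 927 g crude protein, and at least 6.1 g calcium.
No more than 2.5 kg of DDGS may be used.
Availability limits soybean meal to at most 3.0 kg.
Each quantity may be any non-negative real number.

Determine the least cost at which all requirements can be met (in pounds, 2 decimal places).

Let x1 = kg of pea protein, x2 = kg of cassava meal, x3 = kg of DDGS, x4 = kg of soybean meal.
Minimise 1.08x1 + 0.23x2 + 0.34x3 + 0.6x4 subject to:
  14.6x1 + 12.2x2 + 11.4x3 + 11.3x4 ≥ 22.2   (metabolisable energy)
  39x1 + 0.9x2 + 6.8x3 + 26.6x4 ≥ 86.4   (lysine)
  510x1 + 26x2 + 270x3 + 458x4 ≥ 927   (crude protein)
  1.4x1 + 1.8x2 + 0.8x3 + 3.3x4 ≥ 6.1   (calcium)
  x3 ≤ 2.5
  x4 ≤ 3
  x1, x2, x3, x4 ≥ 0.
At the optimum only pea protein, soybean meal are positive (cassava meal, DDGS = 0). There the lysine and the soybean meal cap constraints are tight.
So pea protein = 0.1692 kg, soybean meal = 3 kg.
Hence cost = 1.08·0.1692 + 0.6·3 = £1.9827.

£1.98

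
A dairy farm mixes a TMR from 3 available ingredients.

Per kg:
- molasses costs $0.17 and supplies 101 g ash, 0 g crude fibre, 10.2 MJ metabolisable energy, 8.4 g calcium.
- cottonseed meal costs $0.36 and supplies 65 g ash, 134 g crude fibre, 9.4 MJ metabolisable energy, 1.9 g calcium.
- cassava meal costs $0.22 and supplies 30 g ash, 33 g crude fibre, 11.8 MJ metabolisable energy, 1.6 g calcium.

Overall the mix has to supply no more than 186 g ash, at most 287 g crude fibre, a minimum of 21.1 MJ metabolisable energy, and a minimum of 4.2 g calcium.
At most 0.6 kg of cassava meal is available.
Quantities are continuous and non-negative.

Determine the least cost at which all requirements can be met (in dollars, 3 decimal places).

$0.358

Treat it as an LP. Let x1 = kg of molasses, x2 = kg of cottonseed meal, x3 = kg of cassava meal.
min 0.17x1 + 0.36x2 + 0.22x3 with:
  101x1 + 65x2 + 30x3 ≤ 186   (ash)
  134x2 + 33x3 ≤ 287   (crude fibre)
  10.2x1 + 9.4x2 + 11.8x3 ≥ 21.1   (metabolisable energy)
  8.4x1 + 1.9x2 + 1.6x3 ≥ 4.2   (calcium)
  x3 ≤ 0.6
  x1, x2, x3 ≥ 0.
At the optimum only molasses, cassava meal are positive (cottonseed meal = 0). There the ash and metabolisable energy constraints are tight.
Solving gives x1 = 1.763, x3 = 0.2641.
Hence cost = 0.17·1.763 + 0.22·0.2641 = $0.35781.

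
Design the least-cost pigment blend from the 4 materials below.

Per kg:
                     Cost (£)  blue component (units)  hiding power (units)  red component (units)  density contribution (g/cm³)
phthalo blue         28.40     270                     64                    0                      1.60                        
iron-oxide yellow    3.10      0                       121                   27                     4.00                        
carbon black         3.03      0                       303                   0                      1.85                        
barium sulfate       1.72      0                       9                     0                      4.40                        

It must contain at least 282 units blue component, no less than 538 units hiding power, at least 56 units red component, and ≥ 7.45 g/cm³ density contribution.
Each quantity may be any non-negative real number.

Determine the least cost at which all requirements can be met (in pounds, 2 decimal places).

Let x1 = kg of phthalo blue, x2 = kg of iron-oxide yellow, x3 = kg of carbon black, x4 = kg of barium sulfate.
min 28.4x1 + 3.1x2 + 3.03x3 + 1.72x4 subject to:
  270x1 ≥ 282   (blue component)
  64x1 + 121x2 + 303x3 + 9x4 ≥ 538   (hiding power)
  27x2 ≥ 56   (red component)
  1.6x1 + 4x2 + 1.85x3 + 4.4x4 ≥ 7.45   (density contribution)
  x1, x2, x3, x4 ≥ 0.
The cheapest feasible vertex uses only phthalo blue, iron-oxide yellow, carbon black; barium sulfate is not used. The blue component, hiding power, red component requirements are met with equality.
So phthalo blue = 1.0444 kg, iron-oxide yellow = 2.0741 kg, carbon black = 0.72671 kg.
Hence cost = 28.4·1.0444 + 3.1·2.0741 + 3.03·0.72671 = £38.2926.

£38.29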